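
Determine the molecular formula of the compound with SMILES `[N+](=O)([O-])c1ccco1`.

C4H3NO3

Heavy atoms from the SMILES: 4 C, 1 N, 3 O.
Implicit hydrogens by atom environment:
  3 × C (aromatic): 1 H each → 3
  1 × C (aromatic): no H
  1 × N (charge +1): no H
  1 × O (aromatic): no H
  1 × O: no H
  1 × O (charge -1): no H
  Total hydrogens = 3.
Molecular formula: C4H3NO3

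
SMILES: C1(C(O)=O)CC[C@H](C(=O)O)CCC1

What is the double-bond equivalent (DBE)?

3

Molecular formula from the SMILES: C9H14O4.
DoU = (2C + 2 + N − H − X)/2 = (2·9 + 2 + 0 − 14 − 0)/2 = 6/2 = 3.
(Structurally: 1 ring(s) + 2 π bond(s) = 3.)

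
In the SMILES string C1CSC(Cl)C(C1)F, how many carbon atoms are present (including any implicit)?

The symbol for carbon appears 5 times in the SMILES. (Cl is a single chlorine, not C + l.)

5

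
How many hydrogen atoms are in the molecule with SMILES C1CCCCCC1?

14

Hydrogens are implicit in SMILES; fill each atom to its normal valence:
  7 × C: 2 H each → 14
  Total hydrogens = 14.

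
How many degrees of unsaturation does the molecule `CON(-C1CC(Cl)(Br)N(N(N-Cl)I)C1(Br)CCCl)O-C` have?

1

Molecular formula from the SMILES: C8H14Br2Cl3IN4O2.
DoU = (2C + 2 + N − H − X)/2 = (2·8 + 2 + 4 − 14 − 6)/2 = 2/2 = 1.
(Structurally: 1 ring(s) + 0 π bond(s) = 1.)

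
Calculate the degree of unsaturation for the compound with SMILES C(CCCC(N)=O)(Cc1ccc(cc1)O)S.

Molecular formula from the SMILES: C12H17NO2S.
DoU = (2C + 2 + N − H − X)/2 = (2·12 + 2 + 1 − 17 − 0)/2 = 10/2 = 5.
(Structurally: 1 ring(s) + 4 π bond(s) = 5.)

5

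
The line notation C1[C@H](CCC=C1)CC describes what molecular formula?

C8H14

Heavy atoms from the SMILES: 8 C.
Implicit hydrogens by atom environment:
  4 × C: 2 H each → 8
  3 × C: 1 H each → 3
  1 × C: 3 H
  Total hydrogens = 14.
Molecular formula: C8H14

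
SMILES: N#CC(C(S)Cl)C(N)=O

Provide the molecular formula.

C4H5ClN2OS

Heavy atoms from the SMILES: 4 C, 1 Cl, 2 N, 1 O, 1 S.
Implicit hydrogens by atom environment:
  2 × C: 1 H each → 2
  2 × C: no H
  1 × Cl: no H
  1 × N: 2 H
  1 × N: no H
  1 × O: no H
  1 × S: 1 H
  Total hydrogens = 5.
Molecular formula: C4H5ClN2OS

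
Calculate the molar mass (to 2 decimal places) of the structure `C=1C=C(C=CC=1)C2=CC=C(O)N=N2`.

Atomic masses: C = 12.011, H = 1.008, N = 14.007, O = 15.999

Molecular formula: C10H8N2O.
M = 10×12.011 + 8×1.008 + 2×14.007 + 1×15.999 = 172.19 g/mol.

172.19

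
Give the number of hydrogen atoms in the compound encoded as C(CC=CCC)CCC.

18

Hydrogens are implicit in SMILES; fill each atom to its normal valence:
  5 × C: 2 H each → 10
  2 × C: 3 H each → 6
  2 × C: 1 H each → 2
  Total hydrogens = 18.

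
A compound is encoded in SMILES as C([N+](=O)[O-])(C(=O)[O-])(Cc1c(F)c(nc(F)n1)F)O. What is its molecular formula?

Heavy atoms from the SMILES: 7 C, 3 F, 3 N, 5 O.
Implicit hydrogens by atom environment:
  4 × C (aromatic): no H
  3 × F: no H
  2 × C: no H
  2 × N (aromatic): no H
  2 × O: no H
  2 × O (charge -1): no H
  1 × C: 2 H
  1 × N (charge +1): no H
  1 × O: 1 H
  Total hydrogens = 3.
Net charge -1.
Molecular formula: C7H3F3N3O5-

C7H3F3N3O5-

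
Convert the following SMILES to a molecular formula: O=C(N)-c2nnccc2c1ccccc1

C11H9N3O

Heavy atoms from the SMILES: 11 C, 3 N, 1 O.
Implicit hydrogens by atom environment:
  7 × C (aromatic): 1 H each → 7
  3 × C (aromatic): no H
  2 × N (aromatic): no H
  1 × C: no H
  1 × N: 2 H
  1 × O: no H
  Total hydrogens = 9.
Molecular formula: C11H9N3O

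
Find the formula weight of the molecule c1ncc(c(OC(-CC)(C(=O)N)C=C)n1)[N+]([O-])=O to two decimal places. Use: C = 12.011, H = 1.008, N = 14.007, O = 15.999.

252.23

Molecular formula: C10H12N4O4.
M = 10×12.011 + 12×1.008 + 4×14.007 + 4×15.999 = 252.23 g/mol.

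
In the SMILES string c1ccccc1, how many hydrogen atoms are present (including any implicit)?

Hydrogens are implicit in SMILES; fill each atom to its normal valence:
  6 × C (aromatic): 1 H each → 6
  Total hydrogens = 6.

6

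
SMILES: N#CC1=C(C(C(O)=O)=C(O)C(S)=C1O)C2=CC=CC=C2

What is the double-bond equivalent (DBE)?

11

Molecular formula from the SMILES: C14H9NO4S.
DoU = (2C + 2 + N − H − X)/2 = (2·14 + 2 + 1 − 9 − 0)/2 = 22/2 = 11.
(Structurally: 2 ring(s) + 9 π bond(s) = 11.)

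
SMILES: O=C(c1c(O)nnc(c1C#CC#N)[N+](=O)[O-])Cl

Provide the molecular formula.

C8HClN4O4

Heavy atoms from the SMILES: 8 C, 1 Cl, 4 N, 4 O.
Implicit hydrogens by atom environment:
  4 × C (aromatic): no H
  4 × C: no H
  2 × N (aromatic): no H
  2 × O: no H
  1 × Cl: no H
  1 × N (charge +1): no H
  1 × N: no H
  1 × O: 1 H
  1 × O (charge -1): no H
  Total hydrogens = 1.
Molecular formula: C8HClN4O4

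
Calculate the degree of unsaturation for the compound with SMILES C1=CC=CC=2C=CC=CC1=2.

7

Molecular formula from the SMILES: C10H8.
DoU = (2C + 2 + N − H − X)/2 = (2·10 + 2 + 0 − 8 − 0)/2 = 14/2 = 7.
(Structurally: 2 ring(s) + 5 π bond(s) = 7.)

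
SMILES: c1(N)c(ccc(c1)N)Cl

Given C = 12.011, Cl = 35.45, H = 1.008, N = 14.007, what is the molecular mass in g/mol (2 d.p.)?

Molecular formula: C6H7ClN2.
M = 6×12.011 + 1×35.45 + 7×1.008 + 2×14.007 = 142.59 g/mol.

142.59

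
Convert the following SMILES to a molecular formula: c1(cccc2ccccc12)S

C10H8S

Heavy atoms from the SMILES: 10 C, 1 S.
Implicit hydrogens by atom environment:
  7 × C (aromatic): 1 H each → 7
  3 × C (aromatic): no H
  1 × S: 1 H
  Total hydrogens = 8.
Molecular formula: C10H8S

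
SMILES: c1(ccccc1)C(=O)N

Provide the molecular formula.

C7H7NO

Heavy atoms from the SMILES: 7 C, 1 N, 1 O.
Implicit hydrogens by atom environment:
  5 × C (aromatic): 1 H each → 5
  1 × C (aromatic): no H
  1 × C: no H
  1 × N: 2 H
  1 × O: no H
  Total hydrogens = 7.
Molecular formula: C7H7NO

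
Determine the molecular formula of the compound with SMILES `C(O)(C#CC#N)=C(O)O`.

Heavy atoms from the SMILES: 5 C, 1 N, 3 O.
Implicit hydrogens by atom environment:
  5 × C: no H
  3 × O: 1 H each → 3
  1 × N: no H
  Total hydrogens = 3.
Molecular formula: C5H3NO3

C5H3NO3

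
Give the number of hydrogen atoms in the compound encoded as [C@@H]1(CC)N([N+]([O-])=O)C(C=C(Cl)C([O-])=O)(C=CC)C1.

14

Hydrogens are implicit in SMILES; fill each atom to its normal valence:
  4 × C: 1 H each → 4
  3 × C: no H
  2 × C: 3 H each → 6
  2 × C: 2 H each → 4
  2 × O: no H
  2 × O (charge -1): no H
  1 × Cl: no H
  1 × N: no H
  1 × N (charge +1): no H
  Total hydrogens = 14.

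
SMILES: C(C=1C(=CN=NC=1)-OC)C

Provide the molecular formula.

C7H10N2O

Heavy atoms from the SMILES: 7 C, 2 N, 1 O.
Implicit hydrogens by atom environment:
  2 × C: 3 H each → 6
  2 × C (aromatic): 1 H each → 2
  2 × C (aromatic): no H
  2 × N (aromatic): no H
  1 × C: 2 H
  1 × O: no H
  Total hydrogens = 10.
Molecular formula: C7H10N2O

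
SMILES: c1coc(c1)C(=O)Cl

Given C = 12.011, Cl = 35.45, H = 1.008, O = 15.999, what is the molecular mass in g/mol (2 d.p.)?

Molecular formula: C5H3ClO2.
M = 5×12.011 + 1×35.45 + 3×1.008 + 2×15.999 = 130.53 g/mol.

130.53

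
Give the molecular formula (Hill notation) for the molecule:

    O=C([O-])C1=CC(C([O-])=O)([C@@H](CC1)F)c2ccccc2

Heavy atoms from the SMILES: 14 C, 1 F, 4 O.
Implicit hydrogens by atom environment:
  5 × C (aromatic): 1 H each → 5
  4 × C: no H
  2 × C: 2 H each → 4
  2 × C: 1 H each → 2
  2 × O: no H
  2 × O (charge -1): no H
  1 × C (aromatic): no H
  1 × F: no H
  Total hydrogens = 11.
Net charge -2.
Molecular formula: [C14H11FO4]2-

[C14H11FO4]2-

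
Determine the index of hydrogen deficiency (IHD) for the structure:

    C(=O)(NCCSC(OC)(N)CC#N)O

3

Molecular formula from the SMILES: C7H13N3O3S.
DoU = (2C + 2 + N − H − X)/2 = (2·7 + 2 + 3 − 13 − 0)/2 = 6/2 = 3.
(Structurally: 0 ring(s) + 3 π bond(s) = 3.)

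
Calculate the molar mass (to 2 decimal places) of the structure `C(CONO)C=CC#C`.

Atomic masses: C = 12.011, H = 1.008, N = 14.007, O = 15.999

Molecular formula: C6H9NO2.
M = 6×12.011 + 9×1.008 + 1×14.007 + 2×15.999 = 127.14 g/mol.

127.14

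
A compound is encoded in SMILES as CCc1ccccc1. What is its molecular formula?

C8H10

Heavy atoms from the SMILES: 8 C.
Implicit hydrogens by atom environment:
  5 × C (aromatic): 1 H each → 5
  1 × C: 3 H
  1 × C: 2 H
  1 × C (aromatic): no H
  Total hydrogens = 10.
Molecular formula: C8H10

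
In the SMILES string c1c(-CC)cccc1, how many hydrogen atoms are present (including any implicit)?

10

Hydrogens are implicit in SMILES; fill each atom to its normal valence:
  5 × C (aromatic): 1 H each → 5
  1 × C: 3 H
  1 × C: 2 H
  1 × C (aromatic): no H
  Total hydrogens = 10.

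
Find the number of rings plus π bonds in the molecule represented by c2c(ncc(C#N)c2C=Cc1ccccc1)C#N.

Molecular formula from the SMILES: C15H9N3.
DoU = (2C + 2 + N − H − X)/2 = (2·15 + 2 + 3 − 9 − 0)/2 = 26/2 = 13.
(Structurally: 2 ring(s) + 11 π bond(s) = 13.)

13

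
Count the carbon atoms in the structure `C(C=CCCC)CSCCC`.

10

The symbol for carbon appears 10 times in the SMILES.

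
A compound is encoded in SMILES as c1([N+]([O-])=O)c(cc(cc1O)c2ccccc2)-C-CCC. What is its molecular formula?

C16H17NO3

Heavy atoms from the SMILES: 16 C, 1 N, 3 O.
Implicit hydrogens by atom environment:
  7 × C (aromatic): 1 H each → 7
  5 × C (aromatic): no H
  3 × C: 2 H each → 6
  1 × C: 3 H
  1 × N (charge +1): no H
  1 × O: 1 H
  1 × O: no H
  1 × O (charge -1): no H
  Total hydrogens = 17.
Molecular formula: C16H17NO3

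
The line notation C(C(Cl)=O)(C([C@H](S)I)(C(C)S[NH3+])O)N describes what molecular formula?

C6H13ClIN2O2S2+

Heavy atoms from the SMILES: 6 C, 1 Cl, 1 I, 2 N, 2 O, 2 S.
Implicit hydrogens by atom environment:
  3 × C: 1 H each → 3
  2 × C: no H
  1 × C: 3 H
  1 × Cl: no H
  1 × I: no H
  1 × N (charge +1): 3 H
  1 × N: 2 H
  1 × O: 1 H
  1 × O: no H
  1 × S: 1 H
  1 × S: no H
  Total hydrogens = 13.
Net charge +1.
Molecular formula: C6H13ClIN2O2S2+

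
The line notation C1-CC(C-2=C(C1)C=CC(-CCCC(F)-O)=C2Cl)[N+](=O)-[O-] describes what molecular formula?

C14H17ClFNO3

Heavy atoms from the SMILES: 14 C, 1 Cl, 1 F, 1 N, 3 O.
Implicit hydrogens by atom environment:
  6 × C: 2 H each → 12
  4 × C (aromatic): no H
  2 × C (aromatic): 1 H each → 2
  2 × C: 1 H each → 2
  1 × Cl: no H
  1 × F: no H
  1 × N (charge +1): no H
  1 × O: 1 H
  1 × O: no H
  1 × O (charge -1): no H
  Total hydrogens = 17.
Molecular formula: C14H17ClFNO3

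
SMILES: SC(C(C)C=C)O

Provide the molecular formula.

C5H10OS

Heavy atoms from the SMILES: 5 C, 1 O, 1 S.
Implicit hydrogens by atom environment:
  3 × C: 1 H each → 3
  1 × C: 3 H
  1 × C: 2 H
  1 × O: 1 H
  1 × S: 1 H
  Total hydrogens = 10.
Molecular formula: C5H10OS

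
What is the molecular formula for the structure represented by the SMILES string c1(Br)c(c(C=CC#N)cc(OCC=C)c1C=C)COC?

C16H16BrNO2

Heavy atoms from the SMILES: 1 Br, 16 C, 1 N, 2 O.
Implicit hydrogens by atom environment:
  5 × C (aromatic): no H
  4 × C: 2 H each → 8
  4 × C: 1 H each → 4
  2 × O: no H
  1 × Br: no H
  1 × C: 3 H
  1 × C (aromatic): 1 H
  1 × C: no H
  1 × N: no H
  Total hydrogens = 16.
Molecular formula: C16H16BrNO2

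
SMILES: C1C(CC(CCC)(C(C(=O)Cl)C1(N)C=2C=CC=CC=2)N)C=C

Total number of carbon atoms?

The symbol for carbon appears 18 times in the SMILES. (Cl is a single chlorine, not C + l.)

18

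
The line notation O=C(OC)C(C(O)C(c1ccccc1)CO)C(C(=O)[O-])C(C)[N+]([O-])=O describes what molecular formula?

C16H20NO8-

Heavy atoms from the SMILES: 16 C, 1 N, 8 O.
Implicit hydrogens by atom environment:
  5 × C: 1 H each → 5
  5 × C (aromatic): 1 H each → 5
  4 × O: no H
  2 × C: 3 H each → 6
  2 × C: no H
  2 × O: 1 H each → 2
  2 × O (charge -1): no H
  1 × C: 2 H
  1 × C (aromatic): no H
  1 × N (charge +1): no H
  Total hydrogens = 20.
Net charge -1.
Molecular formula: C16H20NO8-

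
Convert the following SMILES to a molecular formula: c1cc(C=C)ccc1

C8H8

Heavy atoms from the SMILES: 8 C.
Implicit hydrogens by atom environment:
  5 × C (aromatic): 1 H each → 5
  1 × C: 2 H
  1 × C: 1 H
  1 × C (aromatic): no H
  Total hydrogens = 8.
Molecular formula: C8H8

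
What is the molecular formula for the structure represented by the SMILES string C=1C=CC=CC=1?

Heavy atoms from the SMILES: 6 C.
Implicit hydrogens by atom environment:
  6 × C (aromatic): 1 H each → 6
  Total hydrogens = 6.
Molecular formula: C6H6

C6H6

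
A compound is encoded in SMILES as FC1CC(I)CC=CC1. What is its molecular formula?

Heavy atoms from the SMILES: 7 C, 1 F, 1 I.
Implicit hydrogens by atom environment:
  4 × C: 1 H each → 4
  3 × C: 2 H each → 6
  1 × F: no H
  1 × I: no H
  Total hydrogens = 10.
Molecular formula: C7H10FI

C7H10FI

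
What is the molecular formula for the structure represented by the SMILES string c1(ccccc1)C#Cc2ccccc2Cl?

C14H9Cl

Heavy atoms from the SMILES: 14 C, 1 Cl.
Implicit hydrogens by atom environment:
  9 × C (aromatic): 1 H each → 9
  3 × C (aromatic): no H
  2 × C: no H
  1 × Cl: no H
  Total hydrogens = 9.
Molecular formula: C14H9Cl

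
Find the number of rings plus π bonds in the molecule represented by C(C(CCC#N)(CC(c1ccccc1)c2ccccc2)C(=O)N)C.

Molecular formula from the SMILES: C21H24N2O.
DoU = (2C + 2 + N − H − X)/2 = (2·21 + 2 + 2 − 24 − 0)/2 = 22/2 = 11.
(Structurally: 2 ring(s) + 9 π bond(s) = 11.)

11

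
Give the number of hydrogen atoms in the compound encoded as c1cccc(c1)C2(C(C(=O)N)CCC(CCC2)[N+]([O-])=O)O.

Hydrogens are implicit in SMILES; fill each atom to its normal valence:
  5 × C: 2 H each → 10
  5 × C (aromatic): 1 H each → 5
  2 × C: 1 H each → 2
  2 × C: no H
  2 × O: no H
  1 × C (aromatic): no H
  1 × N: 2 H
  1 × N (charge +1): no H
  1 × O: 1 H
  1 × O (charge -1): no H
  Total hydrogens = 20.

20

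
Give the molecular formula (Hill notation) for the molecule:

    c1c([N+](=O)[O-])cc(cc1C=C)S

C8H7NO2S

Heavy atoms from the SMILES: 8 C, 1 N, 2 O, 1 S.
Implicit hydrogens by atom environment:
  3 × C (aromatic): 1 H each → 3
  3 × C (aromatic): no H
  1 × C: 2 H
  1 × C: 1 H
  1 × N (charge +1): no H
  1 × O: no H
  1 × O (charge -1): no H
  1 × S: 1 H
  Total hydrogens = 7.
Molecular formula: C8H7NO2S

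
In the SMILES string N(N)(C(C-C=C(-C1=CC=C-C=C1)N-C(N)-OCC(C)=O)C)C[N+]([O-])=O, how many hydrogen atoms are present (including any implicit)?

Hydrogens are implicit in SMILES; fill each atom to its normal valence:
  5 × C (aromatic): 1 H each → 5
  3 × C: 2 H each → 6
  3 × C: 1 H each → 3
  3 × O: no H
  2 × C: 3 H each → 6
  2 × C: no H
  2 × N: 2 H each → 4
  1 × C (aromatic): no H
  1 × N: 1 H
  1 × N: no H
  1 × N (charge +1): no H
  1 × O (charge -1): no H
  Total hydrogens = 25.

25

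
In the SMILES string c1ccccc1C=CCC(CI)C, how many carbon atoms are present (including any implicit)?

The symbol for carbon appears 12 times in the SMILES. Lowercase c denotes aromatic carbon and counts toward C.

12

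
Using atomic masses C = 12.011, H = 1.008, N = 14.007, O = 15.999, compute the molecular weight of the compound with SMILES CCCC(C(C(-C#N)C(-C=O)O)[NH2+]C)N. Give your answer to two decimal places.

214.29

Molecular formula: C10H20N3O2+.
M = 10×12.011 + 20×1.008 + 3×14.007 + 2×15.999 = 214.29 g/mol.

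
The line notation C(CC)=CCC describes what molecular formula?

Heavy atoms from the SMILES: 6 C.
Implicit hydrogens by atom environment:
  2 × C: 3 H each → 6
  2 × C: 2 H each → 4
  2 × C: 1 H each → 2
  Total hydrogens = 12.
Molecular formula: C6H12

C6H12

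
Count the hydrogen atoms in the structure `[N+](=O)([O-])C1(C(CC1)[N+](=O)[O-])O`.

6

Hydrogens are implicit in SMILES; fill each atom to its normal valence:
  2 × C: 2 H each → 4
  2 × N (charge +1): no H
  2 × O: no H
  2 × O (charge -1): no H
  1 × C: 1 H
  1 × C: no H
  1 × O: 1 H
  Total hydrogens = 6.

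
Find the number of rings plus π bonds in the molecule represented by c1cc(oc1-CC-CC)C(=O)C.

Molecular formula from the SMILES: C10H14O2.
DoU = (2C + 2 + N − H − X)/2 = (2·10 + 2 + 0 − 14 − 0)/2 = 8/2 = 4.
(Structurally: 1 ring(s) + 3 π bond(s) = 4.)

4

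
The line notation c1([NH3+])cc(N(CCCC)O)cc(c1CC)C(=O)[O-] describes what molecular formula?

Heavy atoms from the SMILES: 13 C, 2 N, 3 O.
Implicit hydrogens by atom environment:
  4 × C: 2 H each → 8
  4 × C (aromatic): no H
  2 × C: 3 H each → 6
  2 × C (aromatic): 1 H each → 2
  1 × C: no H
  1 × N (charge +1): 3 H
  1 × N: no H
  1 × O: 1 H
  1 × O: no H
  1 × O (charge -1): no H
  Total hydrogens = 20.
Molecular formula: C13H20N2O3

C13H20N2O3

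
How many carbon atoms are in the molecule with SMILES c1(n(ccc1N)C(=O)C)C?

The symbol for carbon appears 7 times in the SMILES. Lowercase c denotes aromatic carbon and counts toward C.

7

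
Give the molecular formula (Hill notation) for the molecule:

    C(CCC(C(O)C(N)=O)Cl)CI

Heavy atoms from the SMILES: 7 C, 1 Cl, 1 I, 1 N, 2 O.
Implicit hydrogens by atom environment:
  4 × C: 2 H each → 8
  2 × C: 1 H each → 2
  1 × C: no H
  1 × Cl: no H
  1 × I: no H
  1 × N: 2 H
  1 × O: 1 H
  1 × O: no H
  Total hydrogens = 13.
Molecular formula: C7H13ClINO2

C7H13ClINO2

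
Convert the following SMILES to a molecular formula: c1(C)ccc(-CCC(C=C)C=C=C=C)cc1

Heavy atoms from the SMILES: 16 C.
Implicit hydrogens by atom environment:
  4 × C: 2 H each → 8
  4 × C (aromatic): 1 H each → 4
  3 × C: 1 H each → 3
  2 × C: no H
  2 × C (aromatic): no H
  1 × C: 3 H
  Total hydrogens = 18.
Molecular formula: C16H18

C16H18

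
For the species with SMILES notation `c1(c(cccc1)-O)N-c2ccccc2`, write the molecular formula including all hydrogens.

C12H11NO

Heavy atoms from the SMILES: 12 C, 1 N, 1 O.
Implicit hydrogens by atom environment:
  9 × C (aromatic): 1 H each → 9
  3 × C (aromatic): no H
  1 × N: 1 H
  1 × O: 1 H
  Total hydrogens = 11.
Molecular formula: C12H11NO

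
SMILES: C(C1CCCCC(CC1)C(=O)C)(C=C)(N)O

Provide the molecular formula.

C13H23NO2

Heavy atoms from the SMILES: 13 C, 1 N, 2 O.
Implicit hydrogens by atom environment:
  7 × C: 2 H each → 14
  3 × C: 1 H each → 3
  2 × C: no H
  1 × C: 3 H
  1 × N: 2 H
  1 × O: 1 H
  1 × O: no H
  Total hydrogens = 23.
Molecular formula: C13H23NO2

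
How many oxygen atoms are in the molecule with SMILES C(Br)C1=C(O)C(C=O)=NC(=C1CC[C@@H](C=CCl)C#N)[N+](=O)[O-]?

4

The symbol for oxygen appears 4 times in the SMILES.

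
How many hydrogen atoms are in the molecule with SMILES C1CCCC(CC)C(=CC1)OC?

20

Hydrogens are implicit in SMILES; fill each atom to its normal valence:
  6 × C: 2 H each → 12
  2 × C: 3 H each → 6
  2 × C: 1 H each → 2
  1 × C: no H
  1 × O: no H
  Total hydrogens = 20.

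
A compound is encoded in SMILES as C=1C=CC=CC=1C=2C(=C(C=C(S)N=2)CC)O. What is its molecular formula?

C13H13NOS

Heavy atoms from the SMILES: 13 C, 1 N, 1 O, 1 S.
Implicit hydrogens by atom environment:
  6 × C (aromatic): 1 H each → 6
  5 × C (aromatic): no H
  1 × C: 3 H
  1 × C: 2 H
  1 × N (aromatic): no H
  1 × O: 1 H
  1 × S: 1 H
  Total hydrogens = 13.
Molecular formula: C13H13NOS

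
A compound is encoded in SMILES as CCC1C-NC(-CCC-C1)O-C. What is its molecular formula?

Heavy atoms from the SMILES: 10 C, 1 N, 1 O.
Implicit hydrogens by atom environment:
  6 × C: 2 H each → 12
  2 × C: 3 H each → 6
  2 × C: 1 H each → 2
  1 × N: 1 H
  1 × O: no H
  Total hydrogens = 21.
Molecular formula: C10H21NO

C10H21NO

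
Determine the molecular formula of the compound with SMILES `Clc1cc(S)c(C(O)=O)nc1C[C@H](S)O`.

C8H8ClNO3S2

Heavy atoms from the SMILES: 8 C, 1 Cl, 1 N, 3 O, 2 S.
Implicit hydrogens by atom environment:
  4 × C (aromatic): no H
  2 × O: 1 H each → 2
  2 × S: 1 H each → 2
  1 × C: 2 H
  1 × C (aromatic): 1 H
  1 × C: 1 H
  1 × C: no H
  1 × Cl: no H
  1 × N (aromatic): no H
  1 × O: no H
  Total hydrogens = 8.
Molecular formula: C8H8ClNO3S2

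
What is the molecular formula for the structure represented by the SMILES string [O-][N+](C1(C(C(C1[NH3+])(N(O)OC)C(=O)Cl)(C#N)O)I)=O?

Heavy atoms from the SMILES: 7 C, 1 Cl, 1 I, 4 N, 6 O.
Implicit hydrogens by atom environment:
  5 × C: no H
  3 × O: no H
  2 × N: no H
  2 × O: 1 H each → 2
  1 × C: 3 H
  1 × C: 1 H
  1 × Cl: no H
  1 × I: no H
  1 × N (charge +1): 3 H
  1 × N (charge +1): no H
  1 × O (charge -1): no H
  Total hydrogens = 9.
Net charge +1.
Molecular formula: C7H9ClIN4O6+

C7H9ClIN4O6+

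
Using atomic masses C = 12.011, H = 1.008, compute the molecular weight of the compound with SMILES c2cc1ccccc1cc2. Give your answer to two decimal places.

Molecular formula: C10H8.
M = 10×12.011 + 8×1.008 = 128.17 g/mol.

128.17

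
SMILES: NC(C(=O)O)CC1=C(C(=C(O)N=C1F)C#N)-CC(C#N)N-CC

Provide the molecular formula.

Heavy atoms from the SMILES: 14 C, 1 F, 5 N, 3 O.
Implicit hydrogens by atom environment:
  5 × C (aromatic): no H
  3 × C: 2 H each → 6
  3 × C: no H
  2 × C: 1 H each → 2
  2 × N: no H
  2 × O: 1 H each → 2
  1 × C: 3 H
  1 × F: no H
  1 × N: 2 H
  1 × N: 1 H
  1 × N (aromatic): no H
  1 × O: no H
  Total hydrogens = 16.
Molecular formula: C14H16FN5O3

C14H16FN5O3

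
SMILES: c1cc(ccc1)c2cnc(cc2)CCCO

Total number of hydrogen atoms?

Hydrogens are implicit in SMILES; fill each atom to its normal valence:
  8 × C (aromatic): 1 H each → 8
  3 × C: 2 H each → 6
  3 × C (aromatic): no H
  1 × N (aromatic): no H
  1 × O: 1 H
  Total hydrogens = 15.

15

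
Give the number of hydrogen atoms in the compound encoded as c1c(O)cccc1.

6

Hydrogens are implicit in SMILES; fill each atom to its normal valence:
  5 × C (aromatic): 1 H each → 5
  1 × C (aromatic): no H
  1 × O: 1 H
  Total hydrogens = 6.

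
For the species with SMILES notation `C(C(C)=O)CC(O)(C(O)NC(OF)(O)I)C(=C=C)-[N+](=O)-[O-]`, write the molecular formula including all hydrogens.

Heavy atoms from the SMILES: 10 C, 1 F, 1 I, 2 N, 7 O.
Implicit hydrogens by atom environment:
  5 × C: no H
  3 × C: 2 H each → 6
  3 × O: 1 H each → 3
  3 × O: no H
  1 × C: 3 H
  1 × C: 1 H
  1 × F: no H
  1 × I: no H
  1 × N: 1 H
  1 × N (charge +1): no H
  1 × O (charge -1): no H
  Total hydrogens = 14.
Molecular formula: C10H14FIN2O7

C10H14FIN2O7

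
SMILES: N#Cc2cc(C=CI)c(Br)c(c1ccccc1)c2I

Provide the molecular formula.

Heavy atoms from the SMILES: 1 Br, 15 C, 2 I, 1 N.
Implicit hydrogens by atom environment:
  6 × C (aromatic): 1 H each → 6
  6 × C (aromatic): no H
  2 × C: 1 H each → 2
  2 × I: no H
  1 × Br: no H
  1 × C: no H
  1 × N: no H
  Total hydrogens = 8.
Molecular formula: C15H8BrI2N

C15H8BrI2N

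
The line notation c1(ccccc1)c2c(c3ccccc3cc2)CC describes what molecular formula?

C18H16

Heavy atoms from the SMILES: 18 C.
Implicit hydrogens by atom environment:
  11 × C (aromatic): 1 H each → 11
  5 × C (aromatic): no H
  1 × C: 3 H
  1 × C: 2 H
  Total hydrogens = 16.
Molecular formula: C18H16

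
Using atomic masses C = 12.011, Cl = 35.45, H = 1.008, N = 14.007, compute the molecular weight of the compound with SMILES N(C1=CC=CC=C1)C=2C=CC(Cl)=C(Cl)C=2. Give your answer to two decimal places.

Molecular formula: C12H9Cl2N.
M = 12×12.011 + 2×35.45 + 9×1.008 + 1×14.007 = 238.11 g/mol.

238.11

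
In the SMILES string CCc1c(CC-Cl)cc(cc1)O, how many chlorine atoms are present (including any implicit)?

The symbol for chlorine appears 1 time in the SMILES.

1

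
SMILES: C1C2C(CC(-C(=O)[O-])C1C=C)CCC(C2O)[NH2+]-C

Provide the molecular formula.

Heavy atoms from the SMILES: 14 C, 1 N, 3 O.
Implicit hydrogens by atom environment:
  7 × C: 1 H each → 7
  5 × C: 2 H each → 10
  1 × C: 3 H
  1 × C: no H
  1 × N (charge +1): 2 H
  1 × O: 1 H
  1 × O: no H
  1 × O (charge -1): no H
  Total hydrogens = 23.
Molecular formula: C14H23NO3

C14H23NO3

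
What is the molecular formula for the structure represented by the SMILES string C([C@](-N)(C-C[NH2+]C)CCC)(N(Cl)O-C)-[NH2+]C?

Heavy atoms from the SMILES: 10 C, 1 Cl, 4 N, 1 O.
Implicit hydrogens by atom environment:
  4 × C: 3 H each → 12
  4 × C: 2 H each → 8
  2 × N (charge +1): 2 H each → 4
  1 × C: 1 H
  1 × C: no H
  1 × Cl: no H
  1 × N: 2 H
  1 × N: no H
  1 × O: no H
  Total hydrogens = 27.
Net charge +2.
Molecular formula: [C10H27ClN4O]2+

[C10H27ClN4O]2+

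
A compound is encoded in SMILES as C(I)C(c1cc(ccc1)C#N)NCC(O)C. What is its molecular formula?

C12H15IN2O

Heavy atoms from the SMILES: 12 C, 1 I, 2 N, 1 O.
Implicit hydrogens by atom environment:
  4 × C (aromatic): 1 H each → 4
  2 × C: 2 H each → 4
  2 × C: 1 H each → 2
  2 × C (aromatic): no H
  1 × C: 3 H
  1 × C: no H
  1 × I: no H
  1 × N: 1 H
  1 × N: no H
  1 × O: 1 H
  Total hydrogens = 15.
Molecular formula: C12H15IN2O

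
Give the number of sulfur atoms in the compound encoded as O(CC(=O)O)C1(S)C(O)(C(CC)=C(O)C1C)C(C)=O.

The symbol for sulfur appears 1 time in the SMILES.

1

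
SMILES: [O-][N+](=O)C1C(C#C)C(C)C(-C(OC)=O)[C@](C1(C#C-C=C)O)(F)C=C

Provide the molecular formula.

C17H18FNO5

Heavy atoms from the SMILES: 17 C, 1 F, 1 N, 5 O.
Implicit hydrogens by atom environment:
  7 × C: 1 H each → 7
  6 × C: no H
  3 × O: no H
  2 × C: 3 H each → 6
  2 × C: 2 H each → 4
  1 × F: no H
  1 × N (charge +1): no H
  1 × O: 1 H
  1 × O (charge -1): no H
  Total hydrogens = 18.
Molecular formula: C17H18FNO5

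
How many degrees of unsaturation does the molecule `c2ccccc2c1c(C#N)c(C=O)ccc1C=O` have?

12

Molecular formula from the SMILES: C15H9NO2.
DoU = (2C + 2 + N − H − X)/2 = (2·15 + 2 + 1 − 9 − 0)/2 = 24/2 = 12.
(Structurally: 2 ring(s) + 10 π bond(s) = 12.)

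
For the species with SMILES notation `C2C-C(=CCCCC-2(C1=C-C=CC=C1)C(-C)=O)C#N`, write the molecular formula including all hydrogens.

Heavy atoms from the SMILES: 17 C, 1 N, 1 O.
Implicit hydrogens by atom environment:
  5 × C: 2 H each → 10
  5 × C (aromatic): 1 H each → 5
  4 × C: no H
  1 × C: 3 H
  1 × C: 1 H
  1 × C (aromatic): no H
  1 × N: no H
  1 × O: no H
  Total hydrogens = 19.
Molecular formula: C17H19NO

C17H19NO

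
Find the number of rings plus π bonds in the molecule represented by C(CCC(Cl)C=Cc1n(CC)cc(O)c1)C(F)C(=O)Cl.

Molecular formula from the SMILES: C14H18Cl2FNO2.
DoU = (2C + 2 + N − H − X)/2 = (2·14 + 2 + 1 − 18 − 3)/2 = 10/2 = 5.
(Structurally: 1 ring(s) + 4 π bond(s) = 5.)

5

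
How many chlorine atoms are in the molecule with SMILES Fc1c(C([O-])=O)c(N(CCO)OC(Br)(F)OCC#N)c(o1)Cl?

1

The symbol for chlorine appears 1 time in the SMILES.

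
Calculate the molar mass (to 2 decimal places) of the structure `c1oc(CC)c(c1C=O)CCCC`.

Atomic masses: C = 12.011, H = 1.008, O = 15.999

180.25

Molecular formula: C11H16O2.
M = 11×12.011 + 16×1.008 + 2×15.999 = 180.25 g/mol.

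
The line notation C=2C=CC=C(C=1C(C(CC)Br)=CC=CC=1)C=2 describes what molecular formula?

C15H15Br

Heavy atoms from the SMILES: 1 Br, 15 C.
Implicit hydrogens by atom environment:
  9 × C (aromatic): 1 H each → 9
  3 × C (aromatic): no H
  1 × Br: no H
  1 × C: 3 H
  1 × C: 2 H
  1 × C: 1 H
  Total hydrogens = 15.
Molecular formula: C15H15Br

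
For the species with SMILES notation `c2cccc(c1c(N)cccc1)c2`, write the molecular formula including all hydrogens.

Heavy atoms from the SMILES: 12 C, 1 N.
Implicit hydrogens by atom environment:
  9 × C (aromatic): 1 H each → 9
  3 × C (aromatic): no H
  1 × N: 2 H
  Total hydrogens = 11.
Molecular formula: C12H11N

C12H11N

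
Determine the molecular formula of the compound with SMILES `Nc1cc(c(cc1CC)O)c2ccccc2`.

C14H15NO

Heavy atoms from the SMILES: 14 C, 1 N, 1 O.
Implicit hydrogens by atom environment:
  7 × C (aromatic): 1 H each → 7
  5 × C (aromatic): no H
  1 × C: 3 H
  1 × C: 2 H
  1 × N: 2 H
  1 × O: 1 H
  Total hydrogens = 15.
Molecular formula: C14H15NO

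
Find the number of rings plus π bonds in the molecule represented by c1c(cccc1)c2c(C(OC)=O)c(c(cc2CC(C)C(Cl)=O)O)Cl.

10

Molecular formula from the SMILES: C18H16Cl2O4.
DoU = (2C + 2 + N − H − X)/2 = (2·18 + 2 + 0 − 16 − 2)/2 = 20/2 = 10.
(Structurally: 2 ring(s) + 8 π bond(s) = 10.)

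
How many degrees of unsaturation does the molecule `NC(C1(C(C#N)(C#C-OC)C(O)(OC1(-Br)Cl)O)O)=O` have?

6

Molecular formula from the SMILES: C9H8BrClN2O6.
DoU = (2C + 2 + N − H − X)/2 = (2·9 + 2 + 2 − 8 − 2)/2 = 12/2 = 6.
(Structurally: 1 ring(s) + 5 π bond(s) = 6.)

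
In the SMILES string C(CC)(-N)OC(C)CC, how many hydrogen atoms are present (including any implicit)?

Hydrogens are implicit in SMILES; fill each atom to its normal valence:
  3 × C: 3 H each → 9
  2 × C: 2 H each → 4
  2 × C: 1 H each → 2
  1 × N: 2 H
  1 × O: no H
  Total hydrogens = 17.

17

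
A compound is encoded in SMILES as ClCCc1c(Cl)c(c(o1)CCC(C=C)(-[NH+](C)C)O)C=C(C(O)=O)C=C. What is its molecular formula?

Heavy atoms from the SMILES: 18 C, 2 Cl, 1 N, 4 O.
Implicit hydrogens by atom environment:
  6 × C: 2 H each → 12
  4 × C (aromatic): no H
  3 × C: 1 H each → 3
  3 × C: no H
  2 × C: 3 H each → 6
  2 × Cl: no H
  2 × O: 1 H each → 2
  1 × N (charge +1): 1 H
  1 × O (aromatic): no H
  1 × O: no H
  Total hydrogens = 24.
Net charge +1.
Molecular formula: C18H24Cl2NO4+

C18H24Cl2NO4+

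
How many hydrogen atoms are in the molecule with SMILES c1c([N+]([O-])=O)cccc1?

5

Hydrogens are implicit in SMILES; fill each atom to its normal valence:
  5 × C (aromatic): 1 H each → 5
  1 × C (aromatic): no H
  1 × N (charge +1): no H
  1 × O: no H
  1 × O (charge -1): no H
  Total hydrogens = 5.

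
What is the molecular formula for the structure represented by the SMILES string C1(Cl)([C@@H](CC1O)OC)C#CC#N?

Heavy atoms from the SMILES: 8 C, 1 Cl, 1 N, 2 O.
Implicit hydrogens by atom environment:
  4 × C: no H
  2 × C: 1 H each → 2
  1 × C: 3 H
  1 × C: 2 H
  1 × Cl: no H
  1 × N: no H
  1 × O: 1 H
  1 × O: no H
  Total hydrogens = 8.
Molecular formula: C8H8ClNO2

C8H8ClNO2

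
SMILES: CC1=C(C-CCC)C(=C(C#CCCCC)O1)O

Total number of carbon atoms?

The symbol for carbon appears 15 times in the SMILES.

15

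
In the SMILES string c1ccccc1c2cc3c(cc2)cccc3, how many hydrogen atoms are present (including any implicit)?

Hydrogens are implicit in SMILES; fill each atom to its normal valence:
  12 × C (aromatic): 1 H each → 12
  4 × C (aromatic): no H
  Total hydrogens = 12.

12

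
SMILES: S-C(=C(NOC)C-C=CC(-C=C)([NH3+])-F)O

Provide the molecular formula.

C9H16FN2O2S+

Heavy atoms from the SMILES: 9 C, 1 F, 2 N, 2 O, 1 S.
Implicit hydrogens by atom environment:
  3 × C: 1 H each → 3
  3 × C: no H
  2 × C: 2 H each → 4
  1 × C: 3 H
  1 × F: no H
  1 × N (charge +1): 3 H
  1 × N: 1 H
  1 × O: 1 H
  1 × O: no H
  1 × S: 1 H
  Total hydrogens = 16.
Net charge +1.
Molecular formula: C9H16FN2O2S+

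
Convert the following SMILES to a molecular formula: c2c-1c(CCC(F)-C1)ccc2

C10H11F

Heavy atoms from the SMILES: 10 C, 1 F.
Implicit hydrogens by atom environment:
  4 × C (aromatic): 1 H each → 4
  3 × C: 2 H each → 6
  2 × C (aromatic): no H
  1 × C: 1 H
  1 × F: no H
  Total hydrogens = 11.
Molecular formula: C10H11F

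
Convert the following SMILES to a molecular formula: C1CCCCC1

C6H12

Heavy atoms from the SMILES: 6 C.
Implicit hydrogens by atom environment:
  6 × C: 2 H each → 12
  Total hydrogens = 12.
Molecular formula: C6H12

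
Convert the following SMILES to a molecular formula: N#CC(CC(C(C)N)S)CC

Heavy atoms from the SMILES: 8 C, 2 N, 1 S.
Implicit hydrogens by atom environment:
  3 × C: 1 H each → 3
  2 × C: 3 H each → 6
  2 × C: 2 H each → 4
  1 × C: no H
  1 × N: 2 H
  1 × N: no H
  1 × S: 1 H
  Total hydrogens = 16.
Molecular formula: C8H16N2S

C8H16N2S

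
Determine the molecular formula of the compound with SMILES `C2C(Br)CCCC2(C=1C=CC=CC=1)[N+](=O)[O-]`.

Heavy atoms from the SMILES: 1 Br, 12 C, 1 N, 2 O.
Implicit hydrogens by atom environment:
  5 × C (aromatic): 1 H each → 5
  4 × C: 2 H each → 8
  1 × Br: no H
  1 × C: 1 H
  1 × C: no H
  1 × C (aromatic): no H
  1 × N (charge +1): no H
  1 × O: no H
  1 × O (charge -1): no H
  Total hydrogens = 14.
Molecular formula: C12H14BrNO2

C12H14BrNO2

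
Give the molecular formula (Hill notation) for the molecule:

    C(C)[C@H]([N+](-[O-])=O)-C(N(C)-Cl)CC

C7H15ClN2O2

Heavy atoms from the SMILES: 7 C, 1 Cl, 2 N, 2 O.
Implicit hydrogens by atom environment:
  3 × C: 3 H each → 9
  2 × C: 2 H each → 4
  2 × C: 1 H each → 2
  1 × Cl: no H
  1 × N: no H
  1 × N (charge +1): no H
  1 × O: no H
  1 × O (charge -1): no H
  Total hydrogens = 15.
Molecular formula: C7H15ClN2O2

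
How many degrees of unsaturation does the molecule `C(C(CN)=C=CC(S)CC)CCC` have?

2

Molecular formula from the SMILES: C11H21NS.
DoU = (2C + 2 + N − H − X)/2 = (2·11 + 2 + 1 − 21 − 0)/2 = 4/2 = 2.
(Structurally: 0 ring(s) + 2 π bond(s) = 2.)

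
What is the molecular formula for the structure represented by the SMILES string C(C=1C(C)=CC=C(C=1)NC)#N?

C9H10N2

Heavy atoms from the SMILES: 9 C, 2 N.
Implicit hydrogens by atom environment:
  3 × C (aromatic): 1 H each → 3
  3 × C (aromatic): no H
  2 × C: 3 H each → 6
  1 × C: no H
  1 × N: 1 H
  1 × N: no H
  Total hydrogens = 10.
Molecular formula: C9H10N2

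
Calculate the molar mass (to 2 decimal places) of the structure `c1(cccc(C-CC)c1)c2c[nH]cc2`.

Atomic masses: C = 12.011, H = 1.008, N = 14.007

Molecular formula: C13H15N.
M = 13×12.011 + 15×1.008 + 1×14.007 = 185.27 g/mol.

185.27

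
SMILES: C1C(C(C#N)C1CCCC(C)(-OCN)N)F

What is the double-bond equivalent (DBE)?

3

Molecular formula from the SMILES: C11H20FN3O.
DoU = (2C + 2 + N − H − X)/2 = (2·11 + 2 + 3 − 20 − 1)/2 = 6/2 = 3.
(Structurally: 1 ring(s) + 2 π bond(s) = 3.)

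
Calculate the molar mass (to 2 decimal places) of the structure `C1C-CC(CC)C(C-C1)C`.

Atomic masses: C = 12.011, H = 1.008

Molecular formula: C10H20.
M = 10×12.011 + 20×1.008 = 140.27 g/mol.

140.27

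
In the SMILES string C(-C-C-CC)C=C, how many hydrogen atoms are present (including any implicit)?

Hydrogens are implicit in SMILES; fill each atom to its normal valence:
  5 × C: 2 H each → 10
  1 × C: 3 H
  1 × C: 1 H
  Total hydrogens = 14.

14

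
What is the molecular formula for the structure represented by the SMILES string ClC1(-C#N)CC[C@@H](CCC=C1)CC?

C11H16ClN

Heavy atoms from the SMILES: 11 C, 1 Cl, 1 N.
Implicit hydrogens by atom environment:
  5 × C: 2 H each → 10
  3 × C: 1 H each → 3
  2 × C: no H
  1 × C: 3 H
  1 × Cl: no H
  1 × N: no H
  Total hydrogens = 16.
Molecular formula: C11H16ClN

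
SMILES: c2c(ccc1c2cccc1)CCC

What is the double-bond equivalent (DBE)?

Molecular formula from the SMILES: C13H14.
DoU = (2C + 2 + N − H − X)/2 = (2·13 + 2 + 0 − 14 − 0)/2 = 14/2 = 7.
(Structurally: 2 ring(s) + 5 π bond(s) = 7.)

7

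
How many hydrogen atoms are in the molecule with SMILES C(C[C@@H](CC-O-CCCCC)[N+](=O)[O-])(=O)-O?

19

Hydrogens are implicit in SMILES; fill each atom to its normal valence:
  7 × C: 2 H each → 14
  3 × O: no H
  1 × C: 3 H
  1 × C: 1 H
  1 × C: no H
  1 × N (charge +1): no H
  1 × O: 1 H
  1 × O (charge -1): no H
  Total hydrogens = 19.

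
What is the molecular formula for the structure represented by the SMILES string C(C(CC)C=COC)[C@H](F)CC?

Heavy atoms from the SMILES: 10 C, 1 F, 1 O.
Implicit hydrogens by atom environment:
  4 × C: 1 H each → 4
  3 × C: 3 H each → 9
  3 × C: 2 H each → 6
  1 × F: no H
  1 × O: no H
  Total hydrogens = 19.
Molecular formula: C10H19FO

C10H19FO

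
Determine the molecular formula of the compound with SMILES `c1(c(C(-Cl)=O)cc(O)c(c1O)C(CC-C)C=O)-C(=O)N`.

C13H14ClNO5

Heavy atoms from the SMILES: 13 C, 1 Cl, 1 N, 5 O.
Implicit hydrogens by atom environment:
  5 × C (aromatic): no H
  3 × O: no H
  2 × C: 2 H each → 4
  2 × C: 1 H each → 2
  2 × C: no H
  2 × O: 1 H each → 2
  1 × C: 3 H
  1 × C (aromatic): 1 H
  1 × Cl: no H
  1 × N: 2 H
  Total hydrogens = 14.
Molecular formula: C13H14ClNO5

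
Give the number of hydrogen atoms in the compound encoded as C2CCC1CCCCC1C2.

18

Hydrogens are implicit in SMILES; fill each atom to its normal valence:
  8 × C: 2 H each → 16
  2 × C: 1 H each → 2
  Total hydrogens = 18.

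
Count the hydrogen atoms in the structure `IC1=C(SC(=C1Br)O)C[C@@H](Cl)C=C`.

7

Hydrogens are implicit in SMILES; fill each atom to its normal valence:
  4 × C (aromatic): no H
  2 × C: 2 H each → 4
  2 × C: 1 H each → 2
  1 × Br: no H
  1 × Cl: no H
  1 × I: no H
  1 × O: 1 H
  1 × S (aromatic): no H
  Total hydrogens = 7.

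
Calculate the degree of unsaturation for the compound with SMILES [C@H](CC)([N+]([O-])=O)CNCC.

Molecular formula from the SMILES: C6H14N2O2.
DoU = (2C + 2 + N − H − X)/2 = (2·6 + 2 + 2 − 14 − 0)/2 = 2/2 = 1.
(Structurally: 0 ring(s) + 1 π bond(s) = 1.)

1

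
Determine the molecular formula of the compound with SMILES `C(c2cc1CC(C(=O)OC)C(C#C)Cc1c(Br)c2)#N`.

Heavy atoms from the SMILES: 1 Br, 15 C, 1 N, 2 O.
Implicit hydrogens by atom environment:
  4 × C (aromatic): no H
  3 × C: 1 H each → 3
  3 × C: no H
  2 × C: 2 H each → 4
  2 × C (aromatic): 1 H each → 2
  2 × O: no H
  1 × Br: no H
  1 × C: 3 H
  1 × N: no H
  Total hydrogens = 12.
Molecular formula: C15H12BrNO2

C15H12BrNO2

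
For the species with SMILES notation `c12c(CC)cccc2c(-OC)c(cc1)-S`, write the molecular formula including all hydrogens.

Heavy atoms from the SMILES: 13 C, 1 O, 1 S.
Implicit hydrogens by atom environment:
  5 × C (aromatic): 1 H each → 5
  5 × C (aromatic): no H
  2 × C: 3 H each → 6
  1 × C: 2 H
  1 × O: no H
  1 × S: 1 H
  Total hydrogens = 14.
Molecular formula: C13H14OS

C13H14OS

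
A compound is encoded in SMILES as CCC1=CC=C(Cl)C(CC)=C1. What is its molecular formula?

C10H13Cl

Heavy atoms from the SMILES: 10 C, 1 Cl.
Implicit hydrogens by atom environment:
  3 × C (aromatic): 1 H each → 3
  3 × C (aromatic): no H
  2 × C: 3 H each → 6
  2 × C: 2 H each → 4
  1 × Cl: no H
  Total hydrogens = 13.
Molecular formula: C10H13Cl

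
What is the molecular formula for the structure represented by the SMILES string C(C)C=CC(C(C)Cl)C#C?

C9H13Cl

Heavy atoms from the SMILES: 9 C, 1 Cl.
Implicit hydrogens by atom environment:
  5 × C: 1 H each → 5
  2 × C: 3 H each → 6
  1 × C: 2 H
  1 × C: no H
  1 × Cl: no H
  Total hydrogens = 13.
Molecular formula: C9H13Cl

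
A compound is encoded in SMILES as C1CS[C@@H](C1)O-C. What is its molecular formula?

Heavy atoms from the SMILES: 5 C, 1 O, 1 S.
Implicit hydrogens by atom environment:
  3 × C: 2 H each → 6
  1 × C: 3 H
  1 × C: 1 H
  1 × O: no H
  1 × S: no H
  Total hydrogens = 10.
Molecular formula: C5H10OS

C5H10OS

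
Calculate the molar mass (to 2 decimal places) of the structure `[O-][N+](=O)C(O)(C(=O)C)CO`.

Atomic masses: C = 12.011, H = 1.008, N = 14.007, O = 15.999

Molecular formula: C4H7NO5.
M = 4×12.011 + 7×1.008 + 1×14.007 + 5×15.999 = 149.10 g/mol.

149.10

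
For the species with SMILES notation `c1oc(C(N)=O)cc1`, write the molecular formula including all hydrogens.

Heavy atoms from the SMILES: 5 C, 1 N, 2 O.
Implicit hydrogens by atom environment:
  3 × C (aromatic): 1 H each → 3
  1 × C (aromatic): no H
  1 × C: no H
  1 × N: 2 H
  1 × O (aromatic): no H
  1 × O: no H
  Total hydrogens = 5.
Molecular formula: C5H5NO2

C5H5NO2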